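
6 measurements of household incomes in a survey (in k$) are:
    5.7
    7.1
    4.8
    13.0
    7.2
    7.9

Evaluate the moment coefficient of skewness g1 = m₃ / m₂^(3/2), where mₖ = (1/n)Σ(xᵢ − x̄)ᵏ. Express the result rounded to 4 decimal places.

x̄ = (5.7 + 7.1 + 4.8 + 13.0 + 7.2 + 7.9) / 6 = 7.6167
deviations (xᵢ − x̄): -1.9167, -0.5167, -2.8167, 5.3833, -0.4167, 0.2833
Σ(xᵢ − x̄)² = 41.1083 ⇒ m₂ = 41.1083/6 = 6.85139
Σ(xᵢ − x̄)³ = 126.4356 ⇒ m₃ = 126.4356/6 = 21.07259
m₂^(3/2) = 6.85139^(1.5) = 17.93362
g1 = m₃ / m₂^(3/2) = 21.07259 / 17.93362 ≈ 1.1750

1.1750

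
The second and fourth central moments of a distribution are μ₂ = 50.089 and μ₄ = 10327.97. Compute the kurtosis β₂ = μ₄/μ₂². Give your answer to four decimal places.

μ₂² = 50.089² = 2508.90792
μ₄/μ₂² = 10327.97 / 2508.90792 = 4.11652
β₂ ≈ 4.1165

4.1165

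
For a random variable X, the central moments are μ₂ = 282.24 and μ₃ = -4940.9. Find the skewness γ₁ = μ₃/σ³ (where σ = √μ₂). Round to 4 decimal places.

σ = √μ₂ = √282.24 = 16.80000
σ³ = μ₂^(3/2) = 4741.63200
γ₁ = μ₃/σ³ = -4940.9 / 4741.63200 ≈ -1.0420

-1.0420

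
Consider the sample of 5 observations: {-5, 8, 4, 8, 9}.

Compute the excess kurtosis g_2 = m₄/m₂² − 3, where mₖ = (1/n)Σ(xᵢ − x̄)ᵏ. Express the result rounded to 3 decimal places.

-0.319

x̄ = 4.8000
Σ(xᵢ − x̄)² = 134.8000 ⇒ m₂ = 26.96000
Σ(xᵢ − x̄)⁴ = 9744.9760 ⇒ m₄ = 1948.99520
m₂² = 726.84160
g_2 = m₄/m₂² − 3 = 2.68146 − 3 ≈ -0.319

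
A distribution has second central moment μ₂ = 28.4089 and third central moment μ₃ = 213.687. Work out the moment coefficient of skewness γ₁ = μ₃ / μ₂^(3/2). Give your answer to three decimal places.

1.411

σ = √μ₂ = √28.4089 = 5.33000
σ³ = μ₂^(3/2) = 151.41944
γ₁ = μ₃/σ³ = 213.687 / 151.41944 ≈ 1.411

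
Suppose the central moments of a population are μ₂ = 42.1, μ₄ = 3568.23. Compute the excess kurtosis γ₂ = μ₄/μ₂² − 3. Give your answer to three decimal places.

-0.987

μ₂² = 42.1² = 1772.41000
μ₄/μ₂² = 3568.23 / 1772.41000 = 2.01321
γ₂ = 2.01321 − 3 ≈ -0.987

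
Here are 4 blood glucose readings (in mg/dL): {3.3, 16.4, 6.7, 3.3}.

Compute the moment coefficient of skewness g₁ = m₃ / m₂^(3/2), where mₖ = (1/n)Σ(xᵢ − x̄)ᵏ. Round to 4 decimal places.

x̄ = (3.3 + 16.4 + 6.7 + 3.3) / 4 = 7.4250
deviations (xᵢ − x̄): -4.1250, 8.9750, -0.7250, -4.1250
Σ(xᵢ − x̄)² = 115.1075 ⇒ m₂ = 115.1075/4 = 28.77687
Σ(xᵢ − x̄)³ = 582.1819 ⇒ m₃ = 582.1819/4 = 145.54547
m₂^(3/2) = 28.77687^(1.5) = 154.37090
g₁ = m₃ / m₂^(3/2) = 145.54547 / 154.37090 ≈ 0.9428

0.9428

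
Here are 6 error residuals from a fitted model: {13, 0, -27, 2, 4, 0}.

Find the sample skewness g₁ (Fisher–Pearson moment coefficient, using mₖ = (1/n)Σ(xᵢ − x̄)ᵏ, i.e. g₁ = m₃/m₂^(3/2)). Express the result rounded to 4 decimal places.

-1.2342

x̄ = (13 + 0 - 27 + 2 + 4 + 0) / 6 = -1.3333
deviations (xᵢ − x̄): 14.3333, 1.3333, -25.6667, 3.3333, 5.3333, 1.3333
Σ(xᵢ − x̄)² = 907.3333 ⇒ m₂ = 907.3333/6 = 151.22222
Σ(xᵢ − x̄)³ = -13770.4444 ⇒ m₃ = -13770.4444/6 = -2295.07407
m₂^(3/2) = 151.22222^(1.5) = 1859.61664
g₁ = m₃ / m₂^(3/2) = -2295.07407 / 1859.61664 ≈ -1.2342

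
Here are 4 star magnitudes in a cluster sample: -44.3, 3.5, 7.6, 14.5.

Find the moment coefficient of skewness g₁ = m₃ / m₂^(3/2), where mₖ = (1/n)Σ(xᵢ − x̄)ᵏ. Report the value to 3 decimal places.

x̄ = (-44.3 + 3.5 + 7.6 + 14.5) / 4 = -4.6750
deviations (xᵢ − x̄): -39.6250, 8.1750, 12.2750, 19.1750
Σ(xᵢ − x̄)² = 2155.3275 ⇒ m₂ = 2155.3275/4 = 538.83188
Σ(xᵢ − x̄)³ = -52770.6626 ⇒ m₃ = -52770.6626/4 = -13192.66566
m₂^(3/2) = 538.83188^(1.5) = 12507.77091
g₁ = m₃ / m₂^(3/2) = -13192.66566 / 12507.77091 ≈ -1.055

-1.055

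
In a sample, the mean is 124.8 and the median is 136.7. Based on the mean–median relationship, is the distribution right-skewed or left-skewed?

left-skewed

mean − median = 124.8 − 136.7 = -11.9
mean < median ⇒ the longer tail is on the left ⇒ left-skewed (negatively skewed).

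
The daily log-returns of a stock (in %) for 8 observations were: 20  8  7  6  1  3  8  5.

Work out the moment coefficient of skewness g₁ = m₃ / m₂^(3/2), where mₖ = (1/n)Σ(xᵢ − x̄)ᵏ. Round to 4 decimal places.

x̄ = (20 + 8 + 7 + 6 + 1 + 3 + 8 + 5) / 8 = 7.2500
deviations (xᵢ − x̄): 12.7500, 0.7500, -0.2500, -1.2500, -6.2500, -4.2500, 0.7500, -2.2500
Σ(xᵢ − x̄)² = 227.5000 ⇒ m₂ = 227.5000/8 = 28.43750
Σ(xᵢ − x̄)³ = 1739.2500 ⇒ m₃ = 1739.2500/8 = 217.40625
m₂^(3/2) = 28.43750^(1.5) = 151.64815
g₁ = m₃ / m₂^(3/2) = 217.40625 / 151.64815 ≈ 1.4336

1.4336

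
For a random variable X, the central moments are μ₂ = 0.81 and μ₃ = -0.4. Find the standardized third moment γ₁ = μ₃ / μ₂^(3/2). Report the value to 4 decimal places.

-0.5487

σ = √μ₂ = √0.81 = 0.90000
σ³ = μ₂^(3/2) = 0.72900
γ₁ = μ₃/σ³ = -0.4 / 0.72900 ≈ -0.5487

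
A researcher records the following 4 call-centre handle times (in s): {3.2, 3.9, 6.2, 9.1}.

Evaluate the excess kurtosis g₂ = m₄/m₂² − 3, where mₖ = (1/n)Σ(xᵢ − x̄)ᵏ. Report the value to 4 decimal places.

x̄ = 5.6000
Σ(xᵢ − x̄)² = 21.2600 ⇒ m₂ = 5.31500
Σ(xᵢ − x̄)⁴ = 191.7218 ⇒ m₄ = 47.93045
m₂² = 28.24922
g₂ = m₄/m₂² − 3 = 1.69670 − 3 ≈ -1.3033

-1.3033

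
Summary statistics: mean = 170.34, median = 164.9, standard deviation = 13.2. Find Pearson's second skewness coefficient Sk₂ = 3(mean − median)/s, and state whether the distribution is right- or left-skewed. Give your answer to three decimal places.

Sk₂ = 3(170.34 − 164.9) / 13.2 = 3 × 5.4400 / 13.2
    = 16.3200 / 13.2 ≈ 1.236
Sk₂ > 0 ⇒ mean > median ⇒ right-skewed (positive skew).

1.236, right-skewed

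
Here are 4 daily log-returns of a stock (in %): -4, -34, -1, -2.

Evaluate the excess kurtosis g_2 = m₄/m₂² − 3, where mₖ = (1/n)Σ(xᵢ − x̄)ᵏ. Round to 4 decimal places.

x̄ = -10.2500
Σ(xᵢ − x̄)² = 756.7500 ⇒ m₂ = 189.18750
Σ(xᵢ − x̄)⁴ = 331645.8281 ⇒ m₄ = 82911.45703
m₂² = 35791.91016
g_2 = m₄/m₂² − 3 = 2.31649 − 3 ≈ -0.6835

-0.6835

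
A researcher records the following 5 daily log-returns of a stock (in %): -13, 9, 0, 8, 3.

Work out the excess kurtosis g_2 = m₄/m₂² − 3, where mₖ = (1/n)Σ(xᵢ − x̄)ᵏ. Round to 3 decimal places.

x̄ = 1.4000
Σ(xᵢ − x̄)² = 313.2000 ⇒ m₂ = 62.64000
Σ(xᵢ − x̄)⁴ = 48242.2560 ⇒ m₄ = 9648.45120
m₂² = 3923.76960
g_2 = m₄/m₂² − 3 = 2.45897 − 3 ≈ -0.541

-0.541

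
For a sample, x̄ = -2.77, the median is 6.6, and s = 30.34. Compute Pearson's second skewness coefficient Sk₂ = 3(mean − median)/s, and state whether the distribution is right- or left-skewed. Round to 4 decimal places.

Sk₂ = 3(-2.77 − 6.6) / 30.34 = 3 × -9.3700 / 30.34
    = -28.1100 / 30.34 ≈ -0.9265
Sk₂ < 0 ⇒ mean < median ⇒ left-skewed (negative skew).

-0.9265, left-skewed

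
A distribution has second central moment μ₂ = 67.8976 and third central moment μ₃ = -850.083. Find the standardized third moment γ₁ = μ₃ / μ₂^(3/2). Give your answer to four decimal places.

-1.5194

σ = √μ₂ = √67.8976 = 8.24000
σ³ = μ₂^(3/2) = 559.47622
γ₁ = μ₃/σ³ = -850.083 / 559.47622 ≈ -1.5194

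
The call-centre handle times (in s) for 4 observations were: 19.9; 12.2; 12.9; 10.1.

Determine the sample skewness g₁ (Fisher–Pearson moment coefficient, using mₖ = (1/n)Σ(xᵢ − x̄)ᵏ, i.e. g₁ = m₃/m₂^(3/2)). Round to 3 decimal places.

x̄ = (19.9 + 12.2 + 12.9 + 10.1) / 4 = 13.7750
deviations (xᵢ − x̄): 6.1250, -1.5750, -0.8750, -3.6750
Σ(xᵢ − x̄)² = 54.2675 ⇒ m₂ = 54.2675/4 = 13.56687
Σ(xᵢ − x̄)³ = 175.5731 ⇒ m₃ = 175.5731/4 = 43.89328
m₂^(3/2) = 13.56687^(1.5) = 49.97120
g₁ = m₃ / m₂^(3/2) = 43.89328 / 49.97120 ≈ 0.878

0.878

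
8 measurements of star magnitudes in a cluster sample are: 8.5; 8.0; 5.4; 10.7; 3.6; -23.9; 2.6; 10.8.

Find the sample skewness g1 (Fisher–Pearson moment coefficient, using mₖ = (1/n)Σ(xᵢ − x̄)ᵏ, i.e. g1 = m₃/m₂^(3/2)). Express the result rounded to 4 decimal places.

x̄ = (8.5 + 8.0 + 5.4 + 10.7 + 3.6 - 23.9 + 2.6 + 10.8) / 8 = 3.2125
deviations (xᵢ − x̄): 5.2875, 4.7875, 2.1875, 7.4875, 0.3875, -27.1125, -0.6125, 7.5875
Σ(xᵢ − x̄)² = 904.9087 ⇒ m₂ = 904.9087/8 = 113.11359
Σ(xᵢ − x̄)³ = -18805.6291 ⇒ m₃ = -18805.6291/8 = -2350.70364
m₂^(3/2) = 113.11359^(1.5) = 1203.01821
g1 = m₃ / m₂^(3/2) = -2350.70364 / 1203.01821 ≈ -1.9540

-1.9540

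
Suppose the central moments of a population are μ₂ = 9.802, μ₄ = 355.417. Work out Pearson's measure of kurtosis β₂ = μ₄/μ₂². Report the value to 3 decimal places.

3.699

μ₂² = 9.802² = 96.07920
μ₄/μ₂² = 355.417 / 96.07920 = 3.69921
β₂ ≈ 3.699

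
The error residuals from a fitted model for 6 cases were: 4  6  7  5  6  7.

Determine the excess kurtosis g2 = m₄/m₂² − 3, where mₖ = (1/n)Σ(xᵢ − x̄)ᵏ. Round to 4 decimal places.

-1.0101

x̄ = 5.8333
Σ(xᵢ − x̄)² = 6.8333 ⇒ m₂ = 1.13889
Σ(xᵢ − x̄)⁴ = 15.4861 ⇒ m₄ = 2.58102
m₂² = 1.29707
g2 = m₄/m₂² − 3 = 1.98989 − 3 ≈ -1.0101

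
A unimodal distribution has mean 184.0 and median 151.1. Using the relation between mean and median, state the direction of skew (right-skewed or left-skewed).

right-skewed

mean − median = 184.0 − 151.1 = 32.9
mean > median ⇒ the longer tail is on the right ⇒ right-skewed (positively skewed).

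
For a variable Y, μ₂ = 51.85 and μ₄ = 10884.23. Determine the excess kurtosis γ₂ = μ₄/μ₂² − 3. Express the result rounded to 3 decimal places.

μ₂² = 51.85² = 2688.42250
μ₄/μ₂² = 10884.23 / 2688.42250 = 4.04856
γ₂ = 4.04856 − 3 ≈ 1.049

1.049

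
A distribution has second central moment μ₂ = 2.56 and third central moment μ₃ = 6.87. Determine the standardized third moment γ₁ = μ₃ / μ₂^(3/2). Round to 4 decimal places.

1.6772

σ = √μ₂ = √2.56 = 1.60000
σ³ = μ₂^(3/2) = 4.09600
γ₁ = μ₃/σ³ = 6.87 / 4.09600 ≈ 1.6772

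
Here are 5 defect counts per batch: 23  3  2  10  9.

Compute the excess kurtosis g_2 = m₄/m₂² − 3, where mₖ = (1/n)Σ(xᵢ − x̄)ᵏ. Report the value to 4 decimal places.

x̄ = 9.4000
Σ(xᵢ − x̄)² = 281.2000 ⇒ m₂ = 56.24000
Σ(xᵢ − x̄)⁴ = 38886.7360 ⇒ m₄ = 7777.34720
m₂² = 3162.93760
g_2 = m₄/m₂² − 3 = 2.45890 − 3 ≈ -0.5411

-0.5411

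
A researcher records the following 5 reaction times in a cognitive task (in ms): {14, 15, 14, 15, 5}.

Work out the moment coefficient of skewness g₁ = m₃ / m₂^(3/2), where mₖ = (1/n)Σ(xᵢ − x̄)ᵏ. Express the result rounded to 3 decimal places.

x̄ = (14 + 15 + 14 + 15 + 5) / 5 = 12.6000
deviations (xᵢ − x̄): 1.4000, 2.4000, 1.4000, 2.4000, -7.6000
Σ(xᵢ − x̄)² = 73.2000 ⇒ m₂ = 73.2000/5 = 14.64000
Σ(xᵢ − x̄)³ = -405.8400 ⇒ m₃ = -405.8400/5 = -81.16800
m₂^(3/2) = 14.64000^(1.5) = 56.01594
g₁ = m₃ / m₂^(3/2) = -81.16800 / 56.01594 ≈ -1.449

-1.449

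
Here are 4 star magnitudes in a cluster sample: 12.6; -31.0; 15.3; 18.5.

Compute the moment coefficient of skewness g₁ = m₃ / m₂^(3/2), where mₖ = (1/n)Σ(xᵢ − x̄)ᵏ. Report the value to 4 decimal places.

x̄ = (12.6 - 31.0 + 15.3 + 18.5) / 4 = 3.8500
deviations (xᵢ − x̄): 8.7500, -34.8500, 11.4500, 14.6500
Σ(xᵢ − x̄)² = 1636.8100 ⇒ m₂ = 1636.8100/4 = 409.20250
Σ(xᵢ − x̄)³ = -37010.8440 ⇒ m₃ = -37010.8440/4 = -9252.71100
m₂^(3/2) = 409.20250^(1.5) = 8277.65683
g₁ = m₃ / m₂^(3/2) = -9252.71100 / 8277.65683 ≈ -1.1178

-1.1178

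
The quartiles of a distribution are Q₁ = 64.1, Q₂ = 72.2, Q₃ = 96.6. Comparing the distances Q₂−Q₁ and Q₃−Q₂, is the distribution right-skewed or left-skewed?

Q₂ − Q₁ = 8.1;  Q₃ − Q₂ = 24.4
Q₃ − Q₂ > Q₂ − Q₁ ⇒ the upper half is more spread out ⇒ right-skewed.

right-skewed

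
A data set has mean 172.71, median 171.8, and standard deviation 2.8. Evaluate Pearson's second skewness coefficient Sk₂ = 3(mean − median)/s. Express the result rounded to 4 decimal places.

0.9750

Sk₂ = 3(172.71 − 171.8) / 2.8 = 3 × 0.9100 / 2.8
    = 2.7300 / 2.8 ≈ 0.9750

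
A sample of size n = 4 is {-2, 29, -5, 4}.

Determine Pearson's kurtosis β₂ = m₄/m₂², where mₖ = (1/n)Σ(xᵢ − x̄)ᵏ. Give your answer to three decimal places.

x̄ = 6.5000
Σ(xᵢ − x̄)² = 717.0000 ⇒ m₂ = 179.25000
Σ(xᵢ − x̄)⁴ = 279038.2500 ⇒ m₄ = 69759.56250
m₂² = 32130.56250
β₂ = m₄/m₂² = 69759.56250 / 32130.56250 ≈ 2.171

2.171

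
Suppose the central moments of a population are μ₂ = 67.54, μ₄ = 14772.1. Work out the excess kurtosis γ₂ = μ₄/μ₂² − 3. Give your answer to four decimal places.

0.2383

μ₂² = 67.54² = 4561.65160
μ₄/μ₂² = 14772.1 / 4561.65160 = 3.23832
γ₂ = 3.23832 − 3 ≈ 0.2383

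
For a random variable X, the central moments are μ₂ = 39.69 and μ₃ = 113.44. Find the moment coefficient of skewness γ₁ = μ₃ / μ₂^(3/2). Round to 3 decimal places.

0.454

σ = √μ₂ = √39.69 = 6.30000
σ³ = μ₂^(3/2) = 250.04700
γ₁ = μ₃/σ³ = 113.44 / 250.04700 ≈ 0.454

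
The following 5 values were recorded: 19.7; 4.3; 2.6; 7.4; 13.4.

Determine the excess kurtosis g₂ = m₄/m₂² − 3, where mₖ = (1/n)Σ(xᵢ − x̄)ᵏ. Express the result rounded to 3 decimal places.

-1.204

x̄ = 9.4800
Σ(xᵢ − x̄)² = 198.3080 ⇒ m₂ = 39.66160
Σ(xᵢ − x̄)⁴ = 14124.8354 ⇒ m₄ = 2824.96707
m₂² = 1573.04251
g₂ = m₄/m₂² − 3 = 1.79586 − 3 ≈ -1.204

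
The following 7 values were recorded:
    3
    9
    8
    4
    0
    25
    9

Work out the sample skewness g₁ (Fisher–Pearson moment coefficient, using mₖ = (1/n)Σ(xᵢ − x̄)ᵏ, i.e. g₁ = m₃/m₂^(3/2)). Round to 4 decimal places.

1.3038

x̄ = (3 + 9 + 8 + 4 + 0 + 25 + 9) / 7 = 8.2857
deviations (xᵢ − x̄): -5.2857, 0.7143, -0.2857, -4.2857, -8.2857, 16.7143, 0.7143
Σ(xᵢ − x̄)² = 395.4286 ⇒ m₂ = 395.4286/7 = 56.48980
Σ(xᵢ − x̄)³ = 3874.8980 ⇒ m₃ = 3874.8980/7 = 553.55685
m₂^(3/2) = 56.48980^(1.5) = 424.57558
g₁ = m₃ / m₂^(3/2) = 553.55685 / 424.57558 ≈ 1.3038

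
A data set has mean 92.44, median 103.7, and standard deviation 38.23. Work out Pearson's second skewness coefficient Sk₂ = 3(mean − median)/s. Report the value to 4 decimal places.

Sk₂ = 3(92.44 − 103.7) / 38.23 = 3 × -11.2600 / 38.23
    = -33.7800 / 38.23 ≈ -0.8836

-0.8836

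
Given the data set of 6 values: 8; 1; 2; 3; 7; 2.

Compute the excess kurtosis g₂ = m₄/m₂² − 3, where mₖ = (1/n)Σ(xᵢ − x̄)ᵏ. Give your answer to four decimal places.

x̄ = 3.8333
Σ(xᵢ − x̄)² = 42.8333 ⇒ m₂ = 7.13889
Σ(xᵢ − x̄)⁴ = 489.4861 ⇒ m₄ = 81.58102
m₂² = 50.96373
g₂ = m₄/m₂² − 3 = 1.60077 − 3 ≈ -1.3992

-1.3992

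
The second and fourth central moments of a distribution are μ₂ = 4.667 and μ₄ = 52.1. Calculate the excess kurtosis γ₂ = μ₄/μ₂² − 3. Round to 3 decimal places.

-0.608

μ₂² = 4.667² = 21.78089
μ₄/μ₂² = 52.1 / 21.78089 = 2.39201
γ₂ = 2.39201 − 3 ≈ -0.608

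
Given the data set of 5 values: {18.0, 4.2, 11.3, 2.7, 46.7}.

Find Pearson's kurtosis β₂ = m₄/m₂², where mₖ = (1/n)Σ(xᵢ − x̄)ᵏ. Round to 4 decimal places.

2.6863

x̄ = 16.5800
Σ(xᵢ − x̄)² = 1283.0280 ⇒ m₂ = 256.60560
Σ(xᵢ − x̄)⁴ = 884424.9328 ⇒ m₄ = 176884.98655
m₂² = 65846.43395
β₂ = m₄/m₂² = 176884.98655 / 65846.43395 ≈ 2.6863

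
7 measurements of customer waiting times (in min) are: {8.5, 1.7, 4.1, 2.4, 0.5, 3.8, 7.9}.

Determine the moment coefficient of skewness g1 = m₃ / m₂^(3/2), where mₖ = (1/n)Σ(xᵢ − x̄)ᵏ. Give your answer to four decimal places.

x̄ = (8.5 + 1.7 + 4.1 + 2.4 + 0.5 + 3.8 + 7.9) / 7 = 4.1286
deviations (xᵢ − x̄): 4.3714, -2.4286, -0.0286, -1.7286, -3.6286, -0.3286, 3.7714
Σ(xᵢ − x̄)² = 55.4943 ⇒ m₂ = 55.4943/7 = 7.92776
Σ(xᵢ − x̄)³ = 69.8792 ⇒ m₃ = 69.8792/7 = 9.98274
m₂^(3/2) = 7.92776^(1.5) = 22.32160
g1 = m₃ / m₂^(3/2) = 9.98274 / 22.32160 ≈ 0.4472

0.4472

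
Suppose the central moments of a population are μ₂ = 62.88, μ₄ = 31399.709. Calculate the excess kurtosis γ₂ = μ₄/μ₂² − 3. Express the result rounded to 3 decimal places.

4.941

μ₂² = 62.88² = 3953.89440
μ₄/μ₂² = 31399.709 / 3953.89440 = 7.94146
γ₂ = 7.94146 − 3 ≈ 4.941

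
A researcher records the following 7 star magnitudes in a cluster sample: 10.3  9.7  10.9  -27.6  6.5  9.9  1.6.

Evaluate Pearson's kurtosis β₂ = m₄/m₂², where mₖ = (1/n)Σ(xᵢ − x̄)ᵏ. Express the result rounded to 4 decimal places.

4.6534

x̄ = 3.0429
Σ(xᵢ − x̄)² = 1158.7571 ⇒ m₂ = 165.53673
Σ(xᵢ − x̄)⁴ = 892599.2928 ⇒ m₄ = 127514.18468
m₂² = 27402.41053
β₂ = m₄/m₂² = 127514.18468 / 27402.41053 ≈ 4.6534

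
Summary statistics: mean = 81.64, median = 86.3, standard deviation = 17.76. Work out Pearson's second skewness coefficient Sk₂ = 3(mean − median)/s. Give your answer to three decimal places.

-0.787

Sk₂ = 3(81.64 − 86.3) / 17.76 = 3 × -4.6600 / 17.76
    = -13.9800 / 17.76 ≈ -0.787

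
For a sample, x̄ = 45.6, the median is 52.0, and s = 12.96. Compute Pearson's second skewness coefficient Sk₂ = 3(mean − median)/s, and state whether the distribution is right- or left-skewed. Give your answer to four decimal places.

-1.4815, left-skewed

Sk₂ = 3(45.6 − 52.0) / 12.96 = 3 × -6.4000 / 12.96
    = -19.2000 / 12.96 ≈ -1.4815
Sk₂ < 0 ⇒ mean < median ⇒ left-skewed (negative skew).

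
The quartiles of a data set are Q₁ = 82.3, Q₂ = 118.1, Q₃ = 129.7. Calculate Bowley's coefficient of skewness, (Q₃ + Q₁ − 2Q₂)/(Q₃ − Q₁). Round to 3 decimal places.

-0.511

numerator: Q₃ + Q₁ − 2Q₂ = 129.7 + 82.3 − 2×118.1 = -24.2000
denominator: Q₃ − Q₁ = 129.7 − 82.3 = 47.4000
Bowley skewness = -24.2000 / 47.4000 ≈ -0.511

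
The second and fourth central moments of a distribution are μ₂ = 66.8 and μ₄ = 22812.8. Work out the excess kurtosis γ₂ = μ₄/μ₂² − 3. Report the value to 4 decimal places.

2.1124

μ₂² = 66.8² = 4462.24000
μ₄/μ₂² = 22812.8 / 4462.24000 = 5.11241
γ₂ = 5.11241 − 3 ≈ 2.1124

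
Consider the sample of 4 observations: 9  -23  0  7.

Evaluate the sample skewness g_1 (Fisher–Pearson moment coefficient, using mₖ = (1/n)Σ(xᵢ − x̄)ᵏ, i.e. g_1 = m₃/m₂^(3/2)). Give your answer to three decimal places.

-0.934

x̄ = (9 - 23 + 0 + 7) / 4 = -1.7500
deviations (xᵢ − x̄): 10.7500, -21.2500, 1.7500, 8.7500
Σ(xᵢ − x̄)² = 646.7500 ⇒ m₂ = 646.7500/4 = 161.68750
Σ(xᵢ − x̄)³ = -7678.1250 ⇒ m₃ = -7678.1250/4 = -1919.53125
m₂^(3/2) = 161.68750^(1.5) = 2055.96004
g_1 = m₃ / m₂^(3/2) = -1919.53125 / 2055.96004 ≈ -0.934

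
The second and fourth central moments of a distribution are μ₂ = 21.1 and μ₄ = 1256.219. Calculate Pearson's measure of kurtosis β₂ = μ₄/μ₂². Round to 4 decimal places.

2.8216

μ₂² = 21.1² = 445.21000
μ₄/μ₂² = 1256.219 / 445.21000 = 2.82163
β₂ ≈ 2.8216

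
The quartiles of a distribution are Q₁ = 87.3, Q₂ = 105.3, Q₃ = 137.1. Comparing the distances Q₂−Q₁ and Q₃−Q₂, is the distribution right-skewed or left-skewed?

right-skewed

Q₂ − Q₁ = 18.0;  Q₃ − Q₂ = 31.8
Q₃ − Q₂ > Q₂ − Q₁ ⇒ the upper half is more spread out ⇒ right-skewed.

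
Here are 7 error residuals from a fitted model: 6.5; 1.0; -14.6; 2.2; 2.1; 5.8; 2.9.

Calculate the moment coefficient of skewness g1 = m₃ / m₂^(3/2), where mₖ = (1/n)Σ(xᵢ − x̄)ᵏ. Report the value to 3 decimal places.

-1.691

x̄ = (6.5 + 1.0 - 14.6 + 2.2 + 2.1 + 5.8 + 2.9) / 7 = 0.8429
deviations (xᵢ − x̄): 5.6571, 0.1571, -15.4429, 1.3571, 1.2571, 4.9571, 2.0571
Σ(xᵢ − x̄)² = 302.7371 ⇒ m₂ = 302.7371/7 = 43.24816
Σ(xᵢ − x̄)³ = -3366.7849 ⇒ m₃ = -3366.7849/7 = -480.96927
m₂^(3/2) = 43.24816^(1.5) = 284.41435
g1 = m₃ / m₂^(3/2) = -480.96927 / 284.41435 ≈ -1.691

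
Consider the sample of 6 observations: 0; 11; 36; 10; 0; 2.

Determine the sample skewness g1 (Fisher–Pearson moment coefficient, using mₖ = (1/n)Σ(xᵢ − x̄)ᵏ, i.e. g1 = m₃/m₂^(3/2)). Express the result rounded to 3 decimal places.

x̄ = (0 + 11 + 36 + 10 + 0 + 2) / 6 = 9.8333
deviations (xᵢ − x̄): -9.8333, 1.1667, 26.1667, 0.1667, -9.8333, -7.8333
Σ(xᵢ − x̄)² = 940.8333 ⇒ m₂ = 940.8333/6 = 156.80556
Σ(xᵢ − x̄)³ = 15535.4444 ⇒ m₃ = 15535.4444/6 = 2589.24074
m₂^(3/2) = 156.80556^(1.5) = 1963.55092
g1 = m₃ / m₂^(3/2) = 2589.24074 / 1963.55092 ≈ 1.319

1.319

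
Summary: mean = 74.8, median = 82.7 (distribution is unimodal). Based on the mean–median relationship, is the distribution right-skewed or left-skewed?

left-skewed

mean − median = 74.8 − 82.7 = -7.9
mean < median ⇒ the longer tail is on the left ⇒ left-skewed (negatively skewed).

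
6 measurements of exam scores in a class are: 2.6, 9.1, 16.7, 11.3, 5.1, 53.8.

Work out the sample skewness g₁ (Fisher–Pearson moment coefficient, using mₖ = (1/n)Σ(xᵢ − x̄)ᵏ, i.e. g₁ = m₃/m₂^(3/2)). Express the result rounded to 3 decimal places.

x̄ = (2.6 + 9.1 + 16.7 + 11.3 + 5.1 + 53.8) / 6 = 16.4333
deviations (xᵢ − x̄): -13.8333, -7.3333, 0.2667, -5.1333, -11.3333, 37.3667
Σ(xᵢ − x̄)² = 1796.2733 ⇒ m₂ = 1796.2733/6 = 299.37889
Σ(xᵢ − x̄)³ = 47541.3864 ⇒ m₃ = 47541.3864/6 = 7923.56441
m₂^(3/2) = 299.37889^(1.5) = 5180.02384
g₁ = m₃ / m₂^(3/2) = 7923.56441 / 5180.02384 ≈ 1.530

1.530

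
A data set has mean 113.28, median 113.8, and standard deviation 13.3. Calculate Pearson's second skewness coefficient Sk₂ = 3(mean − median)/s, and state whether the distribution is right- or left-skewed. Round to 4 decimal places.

Sk₂ = 3(113.28 − 113.8) / 13.3 = 3 × -0.5200 / 13.3
    = -1.5600 / 13.3 ≈ -0.1173
Sk₂ < 0 ⇒ mean < median ⇒ left-skewed (negative skew).

-0.1173, left-skewed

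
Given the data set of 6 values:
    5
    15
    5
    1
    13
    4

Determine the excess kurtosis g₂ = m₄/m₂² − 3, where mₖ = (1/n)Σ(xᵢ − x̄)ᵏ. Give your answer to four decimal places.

x̄ = 7.1667
Σ(xᵢ − x̄)² = 152.8333 ⇒ m₂ = 25.47222
Σ(xᵢ − x̄)⁴ = 6513.8194 ⇒ m₄ = 1085.63657
m₂² = 648.83410
g₂ = m₄/m₂² − 3 = 1.67321 − 3 ≈ -1.3268

-1.3268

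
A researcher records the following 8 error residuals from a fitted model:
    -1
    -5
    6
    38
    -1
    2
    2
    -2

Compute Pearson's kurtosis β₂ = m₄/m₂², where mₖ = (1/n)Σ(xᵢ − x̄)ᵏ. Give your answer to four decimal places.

5.5190

x̄ = 4.8750
Σ(xᵢ − x̄)² = 1328.8750 ⇒ m₂ = 166.10938
Σ(xᵢ − x̄)⁴ = 1218256.0879 ⇒ m₄ = 152282.01099
m₂² = 27592.32446
β₂ = m₄/m₂² = 152282.01099 / 27592.32446 ≈ 5.5190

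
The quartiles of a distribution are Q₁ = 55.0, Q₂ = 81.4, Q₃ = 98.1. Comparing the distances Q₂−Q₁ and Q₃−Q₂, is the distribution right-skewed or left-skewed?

left-skewed

Q₂ − Q₁ = 26.4;  Q₃ − Q₂ = 16.7
Q₂ − Q₁ > Q₃ − Q₂ ⇒ the lower half is more spread out ⇒ left-skewed.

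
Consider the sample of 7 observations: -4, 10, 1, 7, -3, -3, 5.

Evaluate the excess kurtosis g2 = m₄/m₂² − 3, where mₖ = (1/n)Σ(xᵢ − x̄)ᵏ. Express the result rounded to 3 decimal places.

x̄ = 1.8571
Σ(xᵢ − x̄)² = 184.8571 ⇒ m₂ = 26.40816
Σ(xᵢ − x̄)⁴ = 7484.2157 ⇒ m₄ = 1069.17368
m₂² = 697.39109
g2 = m₄/m₂² − 3 = 1.53310 − 3 ≈ -1.467

-1.467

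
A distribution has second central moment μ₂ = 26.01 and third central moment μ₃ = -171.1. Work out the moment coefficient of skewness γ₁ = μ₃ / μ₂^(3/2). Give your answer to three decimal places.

σ = √μ₂ = √26.01 = 5.10000
σ³ = μ₂^(3/2) = 132.65100
γ₁ = μ₃/σ³ = -171.1 / 132.65100 ≈ -1.290

-1.290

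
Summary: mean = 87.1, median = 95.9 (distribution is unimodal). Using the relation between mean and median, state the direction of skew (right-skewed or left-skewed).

mean − median = 87.1 − 95.9 = -8.8
mean < median ⇒ the longer tail is on the left ⇒ left-skewed (negatively skewed).

left-skewed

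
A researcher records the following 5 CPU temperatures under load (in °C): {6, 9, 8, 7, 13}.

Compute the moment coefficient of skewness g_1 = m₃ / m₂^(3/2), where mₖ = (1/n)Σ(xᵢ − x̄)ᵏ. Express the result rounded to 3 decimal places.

0.898

x̄ = (6 + 9 + 8 + 7 + 13) / 5 = 8.6000
deviations (xᵢ − x̄): -2.6000, 0.4000, -0.6000, -1.6000, 4.4000
Σ(xᵢ − x̄)² = 29.2000 ⇒ m₂ = 29.2000/5 = 5.84000
Σ(xᵢ − x̄)³ = 63.3600 ⇒ m₃ = 63.3600/5 = 12.67200
m₂^(3/2) = 5.84000^(1.5) = 14.11300
g_1 = m₃ / m₂^(3/2) = 12.67200 / 14.11300 ≈ 0.898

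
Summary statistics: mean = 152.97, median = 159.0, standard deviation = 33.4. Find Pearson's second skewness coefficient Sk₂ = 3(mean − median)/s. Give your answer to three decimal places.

Sk₂ = 3(152.97 − 159.0) / 33.4 = 3 × -6.0300 / 33.4
    = -18.0900 / 33.4 ≈ -0.542

-0.542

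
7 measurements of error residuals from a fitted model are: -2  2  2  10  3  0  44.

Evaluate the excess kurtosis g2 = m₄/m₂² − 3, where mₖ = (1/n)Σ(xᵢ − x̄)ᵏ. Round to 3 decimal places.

x̄ = 8.4286
Σ(xᵢ − x̄)² = 1559.7143 ⇒ m₂ = 222.81633
Σ(xᵢ − x̄)⁴ = 1622216.0058 ⇒ m₄ = 231745.14369
m₂² = 49647.11537
g2 = m₄/m₂² − 3 = 4.66785 − 3 ≈ 1.668

1.668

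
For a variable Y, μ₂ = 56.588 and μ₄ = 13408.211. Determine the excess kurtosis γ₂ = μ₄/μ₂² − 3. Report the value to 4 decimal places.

1.1872

μ₂² = 56.588² = 3202.20174
μ₄/μ₂² = 13408.211 / 3202.20174 = 4.18718
γ₂ = 4.18718 − 3 ≈ 1.1872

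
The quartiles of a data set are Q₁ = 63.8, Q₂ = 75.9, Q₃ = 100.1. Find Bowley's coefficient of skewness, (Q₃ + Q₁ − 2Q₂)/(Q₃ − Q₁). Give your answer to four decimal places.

0.3333

numerator: Q₃ + Q₁ − 2Q₂ = 100.1 + 63.8 − 2×75.9 = 12.1000
denominator: Q₃ − Q₁ = 100.1 − 63.8 = 36.3000
Bowley skewness = 12.1000 / 36.3000 ≈ 0.3333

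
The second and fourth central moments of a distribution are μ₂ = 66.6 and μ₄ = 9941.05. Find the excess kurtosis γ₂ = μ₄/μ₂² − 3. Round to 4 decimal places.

μ₂² = 66.6² = 4435.56000
μ₄/μ₂² = 9941.05 / 4435.56000 = 2.24122
γ₂ = 2.24122 − 3 ≈ -0.7588

-0.7588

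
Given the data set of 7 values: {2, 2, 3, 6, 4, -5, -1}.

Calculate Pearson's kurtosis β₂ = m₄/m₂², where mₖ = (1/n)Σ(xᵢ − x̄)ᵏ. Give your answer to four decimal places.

x̄ = 1.5714
Σ(xᵢ − x̄)² = 77.7143 ⇒ m₂ = 11.10204
Σ(xᵢ − x̄)⁴ = 2332.2099 ⇒ m₄ = 333.17284
m₂² = 123.25531
β₂ = m₄/m₂² = 333.17284 / 123.25531 ≈ 2.7031

2.7031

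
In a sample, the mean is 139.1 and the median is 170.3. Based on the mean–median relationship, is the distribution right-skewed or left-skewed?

left-skewed

mean − median = 139.1 − 170.3 = -31.2
mean < median ⇒ the longer tail is on the left ⇒ left-skewed (negatively skewed).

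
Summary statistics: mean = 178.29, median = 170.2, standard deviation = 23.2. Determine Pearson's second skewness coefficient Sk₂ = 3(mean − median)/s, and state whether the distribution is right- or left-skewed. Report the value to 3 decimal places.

Sk₂ = 3(178.29 − 170.2) / 23.2 = 3 × 8.0900 / 23.2
    = 24.2700 / 23.2 ≈ 1.046
Sk₂ > 0 ⇒ mean > median ⇒ right-skewed (positive skew).

1.046, right-skewed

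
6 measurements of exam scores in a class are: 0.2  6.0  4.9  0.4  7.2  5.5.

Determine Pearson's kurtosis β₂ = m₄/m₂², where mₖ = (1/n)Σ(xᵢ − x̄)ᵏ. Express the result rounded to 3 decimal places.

1.535

x̄ = 4.0333
Σ(xᵢ − x̄)² = 44.6933 ⇒ m₂ = 7.44889
Σ(xᵢ − x̄)⁴ = 510.9035 ⇒ m₄ = 85.15059
m₂² = 55.48595
β₂ = m₄/m₂² = 85.15059 / 55.48595 ≈ 1.535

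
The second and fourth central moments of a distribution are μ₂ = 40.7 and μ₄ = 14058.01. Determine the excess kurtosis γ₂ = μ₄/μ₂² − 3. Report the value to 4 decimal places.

μ₂² = 40.7² = 1656.49000
μ₄/μ₂² = 14058.01 / 1656.49000 = 8.48663
γ₂ = 8.48663 − 3 ≈ 5.4866

5.4866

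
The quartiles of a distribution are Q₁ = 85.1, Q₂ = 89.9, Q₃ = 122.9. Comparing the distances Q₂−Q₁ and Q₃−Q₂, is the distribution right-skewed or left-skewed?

Q₂ − Q₁ = 4.8;  Q₃ − Q₂ = 33.0
Q₃ − Q₂ > Q₂ − Q₁ ⇒ the upper half is more spread out ⇒ right-skewed.

right-skewed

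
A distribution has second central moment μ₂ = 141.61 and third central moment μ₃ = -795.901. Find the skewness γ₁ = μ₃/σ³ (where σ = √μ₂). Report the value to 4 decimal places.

-0.4723

σ = √μ₂ = √141.61 = 11.90000
σ³ = μ₂^(3/2) = 1685.15900
γ₁ = μ₃/σ³ = -795.901 / 1685.15900 ≈ -0.4723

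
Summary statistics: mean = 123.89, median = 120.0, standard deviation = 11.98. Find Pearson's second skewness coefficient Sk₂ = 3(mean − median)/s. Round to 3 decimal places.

Sk₂ = 3(123.89 − 120.0) / 11.98 = 3 × 3.8900 / 11.98
    = 11.6700 / 11.98 ≈ 0.974

0.974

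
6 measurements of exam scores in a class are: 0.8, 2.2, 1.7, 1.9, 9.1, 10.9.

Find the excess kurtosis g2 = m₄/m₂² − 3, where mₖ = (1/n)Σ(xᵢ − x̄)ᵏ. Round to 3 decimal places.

-1.349

x̄ = 4.4333
Σ(xᵢ − x̄)² = 95.6733 ⇒ m₂ = 15.94556
Σ(xᵢ − x̄)⁴ = 2519.1508 ⇒ m₄ = 419.85846
m₂² = 254.26074
g2 = m₄/m₂² − 3 = 1.65129 − 3 ≈ -1.349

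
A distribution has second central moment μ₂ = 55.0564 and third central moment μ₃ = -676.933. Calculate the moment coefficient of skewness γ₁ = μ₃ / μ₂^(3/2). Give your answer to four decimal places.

-1.6570

σ = √μ₂ = √55.0564 = 7.42000
σ³ = μ₂^(3/2) = 408.51849
γ₁ = μ₃/σ³ = -676.933 / 408.51849 ≈ -1.6570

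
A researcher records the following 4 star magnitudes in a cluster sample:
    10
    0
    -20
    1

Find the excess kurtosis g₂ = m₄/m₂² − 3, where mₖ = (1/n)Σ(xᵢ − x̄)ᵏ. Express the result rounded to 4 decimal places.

x̄ = -2.2500
Σ(xᵢ − x̄)² = 480.7500 ⇒ m₂ = 120.18750
Σ(xᵢ − x̄)⁴ = 121920.3281 ⇒ m₄ = 30480.08203
m₂² = 14445.03516
g₂ = m₄/m₂² − 3 = 2.11007 − 3 ≈ -0.8899

-0.8899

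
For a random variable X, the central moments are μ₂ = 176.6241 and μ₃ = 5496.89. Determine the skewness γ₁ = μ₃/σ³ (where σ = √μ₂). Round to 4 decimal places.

σ = √μ₂ = √176.6241 = 13.29000
σ³ = μ₂^(3/2) = 2347.33429
γ₁ = μ₃/σ³ = 5496.89 / 2347.33429 ≈ 2.3418

2.3418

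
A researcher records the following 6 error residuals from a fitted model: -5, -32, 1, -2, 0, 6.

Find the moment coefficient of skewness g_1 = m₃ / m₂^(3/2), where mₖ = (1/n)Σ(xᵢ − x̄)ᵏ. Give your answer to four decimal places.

x̄ = (-5 - 32 + 1 - 2 + 0 + 6) / 6 = -5.3333
deviations (xᵢ − x̄): 0.3333, -26.6667, 6.3333, 3.3333, 5.3333, 11.3333
Σ(xᵢ − x̄)² = 919.3333 ⇒ m₂ = 919.3333/6 = 153.22222
Σ(xᵢ − x̄)³ = -17064.4444 ⇒ m₃ = -17064.4444/6 = -2844.07407
m₂^(3/2) = 153.22222^(1.5) = 1896.63008
g_1 = m₃ / m₂^(3/2) = -2844.07407 / 1896.63008 ≈ -1.4995

-1.4995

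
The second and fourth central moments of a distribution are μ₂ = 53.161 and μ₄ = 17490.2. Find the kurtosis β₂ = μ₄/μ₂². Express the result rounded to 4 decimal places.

μ₂² = 53.161² = 2826.09192
μ₄/μ₂² = 17490.2 / 2826.09192 = 6.18883
β₂ ≈ 6.1888

6.1888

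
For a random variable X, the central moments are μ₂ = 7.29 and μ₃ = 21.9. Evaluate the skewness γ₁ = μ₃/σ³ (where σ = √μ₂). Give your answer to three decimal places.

1.113

σ = √μ₂ = √7.29 = 2.70000
σ³ = μ₂^(3/2) = 19.68300
γ₁ = μ₃/σ³ = 21.9 / 19.68300 ≈ 1.113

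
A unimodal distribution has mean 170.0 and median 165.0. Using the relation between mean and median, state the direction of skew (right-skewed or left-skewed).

right-skewed

mean − median = 170.0 − 165.0 = 5.0
mean > median ⇒ the longer tail is on the right ⇒ right-skewed (positively skewed).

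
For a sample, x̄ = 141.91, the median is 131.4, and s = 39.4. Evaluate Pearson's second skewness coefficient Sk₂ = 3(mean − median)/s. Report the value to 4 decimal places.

0.8003

Sk₂ = 3(141.91 − 131.4) / 39.4 = 3 × 10.5100 / 39.4
    = 31.5300 / 39.4 ≈ 0.8003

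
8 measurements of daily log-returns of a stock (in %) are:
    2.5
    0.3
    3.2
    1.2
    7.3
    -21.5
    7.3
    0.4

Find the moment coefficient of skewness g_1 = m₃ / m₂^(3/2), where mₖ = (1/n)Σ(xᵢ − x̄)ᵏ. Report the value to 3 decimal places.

x̄ = (2.5 + 0.3 + 3.2 + 1.2 + 7.3 - 21.5 + 7.3 + 0.4) / 8 = 0.0875
deviations (xᵢ − x̄): 2.4125, 0.2125, 3.1125, 1.1125, 7.2125, -21.5875, 7.2125, 0.3125
Σ(xᵢ − x̄)² = 586.9487 ⇒ m₂ = 586.9487/8 = 73.36859
Σ(xᵢ − x̄)³ = -9264.2084 ⇒ m₃ = -9264.2084/8 = -1158.02605
m₂^(3/2) = 73.36859^(1.5) = 628.44213
g_1 = m₃ / m₂^(3/2) = -1158.02605 / 628.44213 ≈ -1.843

-1.843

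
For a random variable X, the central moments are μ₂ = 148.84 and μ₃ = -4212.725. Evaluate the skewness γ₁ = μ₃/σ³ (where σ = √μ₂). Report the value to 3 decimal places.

σ = √μ₂ = √148.84 = 12.20000
σ³ = μ₂^(3/2) = 1815.84800
γ₁ = μ₃/σ³ = -4212.725 / 1815.84800 ≈ -2.320

-2.320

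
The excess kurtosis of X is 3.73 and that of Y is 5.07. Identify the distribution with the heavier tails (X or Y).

Y

Higher excess kurtosis ⇒ heavier tails relative to the normal distribution.
3.73 vs 5.07: the larger is 5.07, so Y has heavier tails.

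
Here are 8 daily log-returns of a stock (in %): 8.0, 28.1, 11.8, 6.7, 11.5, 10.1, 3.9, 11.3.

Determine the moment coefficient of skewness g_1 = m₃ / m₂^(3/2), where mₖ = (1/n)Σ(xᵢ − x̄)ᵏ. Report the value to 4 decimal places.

1.6102

x̄ = (8.0 + 28.1 + 11.8 + 6.7 + 11.5 + 10.1 + 3.9 + 11.3) / 8 = 11.4250
deviations (xᵢ − x̄): -3.4250, 16.6750, 0.3750, -4.7250, 0.0750, -1.3250, -7.5250, -0.1250
Σ(xᵢ − x̄)² = 370.6550 ⇒ m₂ = 370.6550/8 = 46.33188
Σ(xᵢ − x̄)³ = 4062.5288 ⇒ m₃ = 4062.5288/8 = 507.81609
m₂^(3/2) = 46.33188^(1.5) = 315.36959
g_1 = m₃ / m₂^(3/2) = 507.81609 / 315.36959 ≈ 1.6102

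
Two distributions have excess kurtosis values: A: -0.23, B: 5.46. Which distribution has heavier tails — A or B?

Higher excess kurtosis ⇒ heavier tails relative to the normal distribution.
-0.23 vs 5.46: the larger is 5.46, so B has heavier tails. (B is leptokurtic — heavier-than-normal tails; the other is platykurtic.)

B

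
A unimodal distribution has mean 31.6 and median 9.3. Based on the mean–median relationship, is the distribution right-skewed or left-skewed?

mean − median = 31.6 − 9.3 = 22.3
mean > median ⇒ the longer tail is on the right ⇒ right-skewed (positively skewed).

right-skewed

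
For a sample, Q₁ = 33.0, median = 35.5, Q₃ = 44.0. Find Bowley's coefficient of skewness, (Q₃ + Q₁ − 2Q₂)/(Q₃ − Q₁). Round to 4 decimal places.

numerator: Q₃ + Q₁ − 2Q₂ = 44.0 + 33.0 − 2×35.5 = 6.0000
denominator: Q₃ − Q₁ = 44.0 − 33.0 = 11.0000
Bowley skewness = 6.0000 / 11.0000 ≈ 0.5455

0.5455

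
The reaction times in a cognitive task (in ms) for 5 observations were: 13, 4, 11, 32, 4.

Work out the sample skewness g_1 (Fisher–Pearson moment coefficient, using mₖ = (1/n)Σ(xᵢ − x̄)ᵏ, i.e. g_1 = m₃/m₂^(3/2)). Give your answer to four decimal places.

x̄ = (13 + 4 + 11 + 32 + 4) / 5 = 12.8000
deviations (xᵢ − x̄): 0.2000, -8.8000, -1.8000, 19.2000, -8.8000
Σ(xᵢ − x̄)² = 526.8000 ⇒ m₂ = 526.8000/5 = 105.36000
Σ(xᵢ − x̄)³ = 5709.1200 ⇒ m₃ = 5709.1200/5 = 1141.82400
m₂^(3/2) = 105.36000^(1.5) = 1081.46792
g_1 = m₃ / m₂^(3/2) = 1141.82400 / 1081.46792 ≈ 1.0558

1.0558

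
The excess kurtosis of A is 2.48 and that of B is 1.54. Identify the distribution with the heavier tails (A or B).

Higher excess kurtosis ⇒ heavier tails relative to the normal distribution.
2.48 vs 1.54: the larger is 2.48, so A has heavier tails.

A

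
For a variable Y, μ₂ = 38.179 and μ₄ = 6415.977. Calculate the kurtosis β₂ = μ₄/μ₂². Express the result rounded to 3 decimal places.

4.402

μ₂² = 38.179² = 1457.63604
μ₄/μ₂² = 6415.977 / 1457.63604 = 4.40163
β₂ ≈ 4.402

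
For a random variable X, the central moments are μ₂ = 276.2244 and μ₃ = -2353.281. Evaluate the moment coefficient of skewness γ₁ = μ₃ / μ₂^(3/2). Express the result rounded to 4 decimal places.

-0.5126

σ = √μ₂ = √276.2244 = 16.62000
σ³ = μ₂^(3/2) = 4590.84953
γ₁ = μ₃/σ³ = -2353.281 / 4590.84953 ≈ -0.5126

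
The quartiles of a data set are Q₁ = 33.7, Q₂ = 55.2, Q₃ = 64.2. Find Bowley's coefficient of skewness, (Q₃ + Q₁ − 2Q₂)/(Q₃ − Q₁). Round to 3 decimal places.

-0.410

numerator: Q₃ + Q₁ − 2Q₂ = 64.2 + 33.7 − 2×55.2 = -12.5000
denominator: Q₃ − Q₁ = 64.2 − 33.7 = 30.5000
Bowley skewness = -12.5000 / 30.5000 ≈ -0.410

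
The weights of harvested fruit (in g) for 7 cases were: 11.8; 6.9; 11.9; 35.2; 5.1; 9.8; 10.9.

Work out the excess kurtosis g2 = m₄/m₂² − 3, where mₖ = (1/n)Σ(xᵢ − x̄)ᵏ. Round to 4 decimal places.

1.6103

x̄ = 13.0857
Σ(xᵢ − x̄)² = 609.7086 ⇒ m₂ = 87.10122
Σ(xᵢ − x̄)⁴ = 244836.6856 ⇒ m₄ = 34976.66937
m₂² = 7586.62331
g2 = m₄/m₂² − 3 = 4.61031 − 3 ≈ 1.6103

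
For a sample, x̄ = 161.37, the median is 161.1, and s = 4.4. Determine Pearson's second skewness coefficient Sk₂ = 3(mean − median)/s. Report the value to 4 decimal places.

Sk₂ = 3(161.37 − 161.1) / 4.4 = 3 × 0.2700 / 4.4
    = 0.8100 / 4.4 ≈ 0.1841

0.1841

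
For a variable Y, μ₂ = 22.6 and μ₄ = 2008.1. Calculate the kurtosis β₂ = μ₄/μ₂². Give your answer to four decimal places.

μ₂² = 22.6² = 510.76000
μ₄/μ₂² = 2008.1 / 510.76000 = 3.93159
β₂ ≈ 3.9316

3.9316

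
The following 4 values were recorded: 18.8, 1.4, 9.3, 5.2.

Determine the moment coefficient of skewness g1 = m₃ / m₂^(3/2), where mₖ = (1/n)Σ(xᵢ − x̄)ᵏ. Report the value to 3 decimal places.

0.562

x̄ = (18.8 + 1.4 + 9.3 + 5.2) / 4 = 8.6750
deviations (xᵢ − x̄): 10.1250, -7.2750, 0.6250, -3.4750
Σ(xᵢ − x̄)² = 167.9075 ⇒ m₂ = 167.9075/4 = 41.97688
Σ(xᵢ − x̄)³ = 611.2181 ⇒ m₃ = 611.2181/4 = 152.80453
m₂^(3/2) = 41.97688^(1.5) = 271.96634
g1 = m₃ / m₂^(3/2) = 152.80453 / 271.96634 ≈ 0.562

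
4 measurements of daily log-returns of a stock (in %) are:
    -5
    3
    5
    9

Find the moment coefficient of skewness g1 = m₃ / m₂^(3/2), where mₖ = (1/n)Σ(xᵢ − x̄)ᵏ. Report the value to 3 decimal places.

-0.543

x̄ = (-5 + 3 + 5 + 9) / 4 = 3.0000
deviations (xᵢ − x̄): -8.0000, 0.0000, 2.0000, 6.0000
Σ(xᵢ − x̄)² = 104.0000 ⇒ m₂ = 104.0000/4 = 26.00000
Σ(xᵢ − x̄)³ = -288.0000 ⇒ m₃ = -288.0000/4 = -72.00000
m₂^(3/2) = 26.00000^(1.5) = 132.57451
g1 = m₃ / m₂^(3/2) = -72.00000 / 132.57451 ≈ -0.543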